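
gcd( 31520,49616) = 16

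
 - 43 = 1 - 44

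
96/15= 6+2/5  =  6.40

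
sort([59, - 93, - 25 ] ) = [ - 93,-25 , 59] 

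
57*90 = 5130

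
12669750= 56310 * 225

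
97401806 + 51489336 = 148891142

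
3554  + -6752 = - 3198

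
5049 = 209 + 4840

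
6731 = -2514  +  9245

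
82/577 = 82/577 = 0.14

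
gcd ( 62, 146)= 2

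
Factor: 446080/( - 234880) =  - 17^1*41^1  *367^( - 1) = - 697/367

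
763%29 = 9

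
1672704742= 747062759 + 925641983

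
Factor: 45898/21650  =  5^( - 2 )*53^1 = 53/25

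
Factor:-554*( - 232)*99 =2^4 * 3^2*11^1*29^1  *  277^1 = 12724272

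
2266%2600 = 2266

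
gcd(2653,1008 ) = 7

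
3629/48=3629/48 = 75.60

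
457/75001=457/75001= 0.01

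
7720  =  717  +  7003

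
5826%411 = 72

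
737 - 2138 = - 1401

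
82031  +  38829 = 120860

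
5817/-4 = -5817/4 = - 1454.25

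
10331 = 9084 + 1247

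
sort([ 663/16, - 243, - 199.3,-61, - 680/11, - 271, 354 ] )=[ -271, - 243, - 199.3, -680/11, - 61, 663/16, 354]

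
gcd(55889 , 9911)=1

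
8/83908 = 2/20977= 0.00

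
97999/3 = 97999/3  =  32666.33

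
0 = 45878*0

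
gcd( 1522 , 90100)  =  2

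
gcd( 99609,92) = 1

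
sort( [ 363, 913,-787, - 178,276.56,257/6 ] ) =[-787, - 178 , 257/6 , 276.56,363, 913]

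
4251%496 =283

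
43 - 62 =-19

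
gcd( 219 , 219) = 219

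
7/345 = 7/345 = 0.02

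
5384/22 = 2692/11  =  244.73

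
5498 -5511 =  - 13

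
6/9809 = 6/9809 = 0.00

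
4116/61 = 4116/61=67.48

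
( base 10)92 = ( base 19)4g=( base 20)4c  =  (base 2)1011100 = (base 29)35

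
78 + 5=83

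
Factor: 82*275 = 2^1 * 5^2*11^1*41^1 = 22550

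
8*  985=7880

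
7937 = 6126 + 1811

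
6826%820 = 266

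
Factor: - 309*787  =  -243183 =- 3^1*103^1* 787^1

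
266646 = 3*88882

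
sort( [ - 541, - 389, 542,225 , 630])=[ - 541,  -  389, 225, 542, 630]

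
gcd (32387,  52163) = 1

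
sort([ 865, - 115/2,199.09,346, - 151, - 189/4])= [ - 151, - 115/2, - 189/4,199.09, 346, 865 ] 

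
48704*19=925376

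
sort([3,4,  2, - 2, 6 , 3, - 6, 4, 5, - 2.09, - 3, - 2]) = [ -6,  -  3 , - 2.09,-2,-2,2,  3,3, 4,4,5,6]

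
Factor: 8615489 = 31^1*277919^1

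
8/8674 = 4/4337  =  0.00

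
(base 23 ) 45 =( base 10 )97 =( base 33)2v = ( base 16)61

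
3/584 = 3/584 = 0.01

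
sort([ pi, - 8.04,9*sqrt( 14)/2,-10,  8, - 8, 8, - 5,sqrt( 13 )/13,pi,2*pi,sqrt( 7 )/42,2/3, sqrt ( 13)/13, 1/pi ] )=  [ - 10, -8.04 , - 8, - 5, sqrt(7)/42,sqrt( 13)/13 , sqrt( 13)/13, 1/pi, 2/3, pi,pi,2*pi,8,8, 9 * sqrt( 14 ) /2 ]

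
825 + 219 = 1044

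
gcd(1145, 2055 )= 5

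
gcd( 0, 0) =0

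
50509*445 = 22476505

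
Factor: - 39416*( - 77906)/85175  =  2^4*5^( - 2) *13^1 *379^1 * 3407^( - 1 )* 38953^1 = 3070742896/85175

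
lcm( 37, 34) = 1258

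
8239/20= 8239/20 =411.95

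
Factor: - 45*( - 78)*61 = 214110 = 2^1*3^3*5^1*13^1*61^1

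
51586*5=257930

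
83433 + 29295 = 112728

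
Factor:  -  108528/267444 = -28/69 = - 2^2*3^(  -  1 )*7^1*23^( - 1) 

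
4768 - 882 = 3886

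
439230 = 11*39930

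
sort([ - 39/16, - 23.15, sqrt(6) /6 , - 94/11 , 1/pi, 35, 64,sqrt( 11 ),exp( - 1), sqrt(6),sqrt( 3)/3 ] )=[ - 23.15, - 94/11, - 39/16,1/pi,  exp(-1),sqrt(6) /6, sqrt(3 ) /3,  sqrt(6 ), sqrt(11) , 35 , 64 ] 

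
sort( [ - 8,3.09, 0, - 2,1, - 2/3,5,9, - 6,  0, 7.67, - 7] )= [ - 8, - 7 , - 6, - 2 , - 2/3,0,0 , 1,3.09, 5,7.67,9 ] 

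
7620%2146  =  1182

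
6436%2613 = 1210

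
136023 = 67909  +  68114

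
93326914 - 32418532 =60908382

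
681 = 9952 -9271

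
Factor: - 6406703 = -103^1*62201^1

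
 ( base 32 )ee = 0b111001110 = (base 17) 1A3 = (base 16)1ce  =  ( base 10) 462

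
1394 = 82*17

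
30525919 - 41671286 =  - 11145367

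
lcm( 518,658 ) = 24346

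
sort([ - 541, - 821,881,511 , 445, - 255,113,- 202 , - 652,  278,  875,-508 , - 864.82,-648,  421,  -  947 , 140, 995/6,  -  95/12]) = [-947, - 864.82,  -  821, - 652,-648, - 541 , - 508, - 255, - 202 , - 95/12,113, 140, 995/6 , 278,  421, 445, 511, 875,  881]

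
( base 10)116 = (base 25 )4G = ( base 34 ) 3e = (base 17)6E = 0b1110100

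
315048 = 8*39381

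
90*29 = 2610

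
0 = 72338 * 0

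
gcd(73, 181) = 1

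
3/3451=3/3451 = 0.00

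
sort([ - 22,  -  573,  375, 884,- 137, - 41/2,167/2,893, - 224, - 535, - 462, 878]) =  [ - 573, - 535,- 462, - 224,-137,-22, -41/2,167/2,  375, 878, 884,893 ]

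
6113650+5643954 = 11757604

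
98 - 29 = 69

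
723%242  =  239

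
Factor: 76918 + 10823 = 3^2*9749^1 =87741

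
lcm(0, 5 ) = 0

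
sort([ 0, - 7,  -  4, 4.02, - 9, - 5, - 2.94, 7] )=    [ - 9, - 7,  -  5 ,-4 ,-2.94, 0, 4.02, 7]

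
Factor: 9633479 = 1579^1* 6101^1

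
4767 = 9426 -4659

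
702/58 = 12 + 3/29 = 12.10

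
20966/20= 10483/10 = 1048.30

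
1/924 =1/924= 0.00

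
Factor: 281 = 281^1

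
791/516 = 1 + 275/516= 1.53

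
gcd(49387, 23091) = 1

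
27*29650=800550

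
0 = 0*95174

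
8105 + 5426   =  13531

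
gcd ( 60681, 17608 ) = 1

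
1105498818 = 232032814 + 873466004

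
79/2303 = 79/2303  =  0.03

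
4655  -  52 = 4603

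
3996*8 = 31968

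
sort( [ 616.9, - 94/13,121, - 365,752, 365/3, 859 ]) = [ - 365,  -  94/13,121,365/3,616.9, 752,859 ]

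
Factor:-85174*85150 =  - 2^2 * 5^2*13^1*37^1*131^1*1151^1 = - 7252566100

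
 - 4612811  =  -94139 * 49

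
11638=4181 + 7457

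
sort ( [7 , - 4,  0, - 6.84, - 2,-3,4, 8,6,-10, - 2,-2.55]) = [ - 10, - 6.84,-4,-3, - 2.55,  -  2, - 2,0, 4, 6, 7, 8]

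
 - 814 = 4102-4916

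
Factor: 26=2^1*13^1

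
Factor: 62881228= 2^2*109^1*144223^1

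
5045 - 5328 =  - 283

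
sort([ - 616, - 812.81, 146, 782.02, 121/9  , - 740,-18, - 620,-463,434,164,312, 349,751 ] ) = [ - 812.81, - 740,  -  620, - 616, - 463, - 18,  121/9, 146, 164, 312, 349,434,751,782.02]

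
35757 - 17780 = 17977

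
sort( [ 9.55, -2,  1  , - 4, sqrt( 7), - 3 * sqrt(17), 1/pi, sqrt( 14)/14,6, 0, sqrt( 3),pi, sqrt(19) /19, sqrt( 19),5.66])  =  [  -  3*sqrt( 17 ), - 4, - 2,  0, sqrt( 19)/19, sqrt ( 14 )/14, 1/pi, 1,sqrt( 3), sqrt( 7),pi , sqrt( 19),5.66,6, 9.55]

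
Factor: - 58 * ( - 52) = 3016=2^3*13^1*29^1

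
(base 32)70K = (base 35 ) 5UD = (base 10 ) 7188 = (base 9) 10766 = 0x1c14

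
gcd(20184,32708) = 4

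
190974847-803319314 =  - 612344467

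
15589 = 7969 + 7620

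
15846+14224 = 30070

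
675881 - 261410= 414471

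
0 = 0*73703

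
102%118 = 102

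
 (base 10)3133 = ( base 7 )12064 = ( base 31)382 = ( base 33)2SV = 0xc3d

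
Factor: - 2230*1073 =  - 2392790= -2^1*5^1*29^1* 37^1*223^1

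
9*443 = 3987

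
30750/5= 6150 = 6150.00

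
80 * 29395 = 2351600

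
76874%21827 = 11393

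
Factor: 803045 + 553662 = 11^1*29^1*4253^1 = 1356707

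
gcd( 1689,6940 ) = 1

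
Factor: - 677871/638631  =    -  3^( - 1 )*7^( - 1) * 31^( - 1 )*691^1 = -691/651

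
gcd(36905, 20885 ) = 5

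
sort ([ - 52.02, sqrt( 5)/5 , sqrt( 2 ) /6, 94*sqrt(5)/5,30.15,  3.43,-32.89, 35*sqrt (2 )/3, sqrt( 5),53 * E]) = [  -  52.02, -32.89,sqrt ( 2)/6, sqrt( 5)/5, sqrt( 5), 3.43,  35*sqrt(2)/3, 30.15,94*sqrt(  5)/5,53 * E]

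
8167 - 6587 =1580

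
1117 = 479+638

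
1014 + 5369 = 6383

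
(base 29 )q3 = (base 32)NL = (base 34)m9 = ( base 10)757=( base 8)1365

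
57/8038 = 57/8038 = 0.01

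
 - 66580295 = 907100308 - 973680603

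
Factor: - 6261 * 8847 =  - 55391067 = - 3^3*983^1 * 2087^1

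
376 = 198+178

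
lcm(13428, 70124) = 631116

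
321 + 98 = 419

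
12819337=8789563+4029774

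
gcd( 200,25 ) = 25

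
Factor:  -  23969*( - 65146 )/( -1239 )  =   - 2^1*3^(  -  1)*7^ (-1 )*11^1*59^( - 1)*2179^1*32573^1 = - 1561484474/1239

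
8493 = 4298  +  4195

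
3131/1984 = 1 + 37/64 = 1.58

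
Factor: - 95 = - 5^1*19^1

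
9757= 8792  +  965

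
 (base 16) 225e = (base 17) 1D79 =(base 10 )8798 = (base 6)104422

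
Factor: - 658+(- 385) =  -7^1*149^1=- 1043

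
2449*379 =928171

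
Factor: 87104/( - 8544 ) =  - 2^1*3^(-1)*89^(  -  1 )*1361^1 = - 2722/267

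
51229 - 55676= - 4447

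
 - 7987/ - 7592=7987/7592 = 1.05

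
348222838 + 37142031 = 385364869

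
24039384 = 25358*948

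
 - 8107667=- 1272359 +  - 6835308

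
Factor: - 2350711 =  - 11^1*29^1*7369^1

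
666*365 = 243090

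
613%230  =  153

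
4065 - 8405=  -  4340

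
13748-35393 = - 21645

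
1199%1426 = 1199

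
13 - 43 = -30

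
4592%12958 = 4592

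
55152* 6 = 330912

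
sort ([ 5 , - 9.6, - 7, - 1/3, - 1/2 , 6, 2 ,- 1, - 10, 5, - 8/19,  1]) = [ - 10, - 9.6,-7, - 1,-1/2, - 8/19, - 1/3, 1,2,  5, 5, 6]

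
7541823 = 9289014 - 1747191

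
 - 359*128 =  - 45952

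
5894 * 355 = 2092370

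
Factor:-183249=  - 3^3*11^1*617^1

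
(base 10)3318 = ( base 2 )110011110110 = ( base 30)3ki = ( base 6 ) 23210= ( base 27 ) 4EO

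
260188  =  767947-507759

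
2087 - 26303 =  - 24216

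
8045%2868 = 2309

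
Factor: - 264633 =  - 3^1*88211^1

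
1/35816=1/35816 = 0.00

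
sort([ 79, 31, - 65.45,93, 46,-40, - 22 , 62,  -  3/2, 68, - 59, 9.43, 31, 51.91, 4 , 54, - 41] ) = [ - 65.45,  -  59,  -  41,  -  40, - 22, - 3/2, 4, 9.43,31, 31, 46, 51.91, 54, 62, 68, 79, 93 ] 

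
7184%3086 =1012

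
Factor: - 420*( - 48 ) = 20160 = 2^6*3^2 * 5^1 *7^1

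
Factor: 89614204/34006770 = 44807102/17003385 = 2^1* 3^( - 3 ) * 5^( - 1 )*7^(-1 )*19^( - 1)*167^1*947^( - 1)*134153^1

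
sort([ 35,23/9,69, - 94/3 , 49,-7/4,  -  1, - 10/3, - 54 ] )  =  [ - 54, - 94/3,  -  10/3 ,-7/4,- 1,23/9 , 35,49 , 69]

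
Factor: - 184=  - 2^3*23^1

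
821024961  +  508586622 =1329611583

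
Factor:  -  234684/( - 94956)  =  477/193 = 3^2*53^1*193^ ( - 1 ) 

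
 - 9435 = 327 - 9762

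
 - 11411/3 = - 3804 + 1/3  =  - 3803.67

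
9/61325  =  9/61325=   0.00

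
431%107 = 3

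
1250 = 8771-7521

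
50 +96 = 146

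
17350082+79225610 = 96575692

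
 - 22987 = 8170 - 31157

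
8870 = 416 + 8454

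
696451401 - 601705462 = 94745939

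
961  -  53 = 908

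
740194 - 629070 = 111124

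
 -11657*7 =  - 81599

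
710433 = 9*78937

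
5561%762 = 227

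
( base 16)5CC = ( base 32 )1ec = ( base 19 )422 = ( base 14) 780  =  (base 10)1484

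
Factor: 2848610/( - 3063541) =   -  2^1 *5^1 * 13^( - 1)* 19^( - 1 ) * 79^( - 1 )*127^1 *157^(-1 ) * 2243^1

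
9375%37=14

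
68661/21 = 22887/7 = 3269.57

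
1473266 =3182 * 463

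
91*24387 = 2219217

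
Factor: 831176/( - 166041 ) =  - 856/171 = - 2^3*3^(-2)*19^(  -  1 )*107^1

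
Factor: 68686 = 2^1*61^1 *563^1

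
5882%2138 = 1606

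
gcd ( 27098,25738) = 34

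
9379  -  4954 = 4425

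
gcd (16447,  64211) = 1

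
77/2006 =77/2006 = 0.04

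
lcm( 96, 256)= 768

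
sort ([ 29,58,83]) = [ 29, 58,83 ] 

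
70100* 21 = 1472100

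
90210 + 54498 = 144708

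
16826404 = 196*85849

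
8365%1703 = 1553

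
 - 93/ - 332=93/332 = 0.28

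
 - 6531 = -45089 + 38558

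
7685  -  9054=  -1369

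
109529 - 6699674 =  - 6590145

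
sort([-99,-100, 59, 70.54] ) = [ - 100,  -  99, 59,70.54] 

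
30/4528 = 15/2264 = 0.01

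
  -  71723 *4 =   -  286892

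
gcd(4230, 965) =5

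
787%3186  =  787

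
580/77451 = 580/77451 =0.01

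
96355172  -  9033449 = 87321723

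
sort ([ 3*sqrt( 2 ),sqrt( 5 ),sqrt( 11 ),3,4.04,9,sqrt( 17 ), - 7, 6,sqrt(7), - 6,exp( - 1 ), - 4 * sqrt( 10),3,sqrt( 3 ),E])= [ - 4*sqrt( 10), - 7, - 6, exp( -1), sqrt( 3),sqrt( 5 ) , sqrt( 7) , E,3,3 , sqrt( 11) , 4.04, sqrt( 17), 3 *sqrt( 2),  6,9]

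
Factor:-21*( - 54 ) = 2^1*3^4*7^1   =  1134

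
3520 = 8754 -5234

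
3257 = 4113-856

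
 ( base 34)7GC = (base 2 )10000111001000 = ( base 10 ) 8648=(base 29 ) A86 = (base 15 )2868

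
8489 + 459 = 8948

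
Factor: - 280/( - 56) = 5 = 5^1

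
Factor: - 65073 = -3^1*109^1*199^1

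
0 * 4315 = 0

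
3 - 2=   1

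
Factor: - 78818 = - 2^1*39409^1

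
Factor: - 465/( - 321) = 5^1*31^1 *107^( - 1 ) = 155/107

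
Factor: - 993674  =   - 2^1*11^1 * 31^2*47^1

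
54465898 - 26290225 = 28175673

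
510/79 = 510/79 = 6.46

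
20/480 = 1/24= 0.04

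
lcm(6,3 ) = 6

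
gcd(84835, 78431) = 1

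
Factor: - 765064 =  - 2^3*95633^1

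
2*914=1828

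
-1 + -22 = -23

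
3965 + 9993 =13958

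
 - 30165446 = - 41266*731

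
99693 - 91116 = 8577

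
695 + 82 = 777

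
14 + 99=113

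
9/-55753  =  -1 + 55744/55753 = -0.00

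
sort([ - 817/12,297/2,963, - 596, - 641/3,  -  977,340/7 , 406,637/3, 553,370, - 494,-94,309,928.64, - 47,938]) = [- 977, - 596,-494,-641/3  ,  -  94,-817/12,- 47,340/7, 297/2, 637/3, 309, 370, 406, 553, 928.64, 938, 963]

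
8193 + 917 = 9110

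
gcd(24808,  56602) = 14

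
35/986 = 35/986=   0.04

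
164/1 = 164 = 164.00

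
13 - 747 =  - 734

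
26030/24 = 13015/12 = 1084.58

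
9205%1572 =1345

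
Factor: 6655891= 11^1*17^1*35593^1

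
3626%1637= 352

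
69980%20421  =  8717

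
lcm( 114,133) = 798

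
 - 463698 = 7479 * (-62 ) 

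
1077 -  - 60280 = 61357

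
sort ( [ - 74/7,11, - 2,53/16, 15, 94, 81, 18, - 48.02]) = [  -  48.02, - 74/7, - 2,53/16, 11, 15,  18, 81,94]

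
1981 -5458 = - 3477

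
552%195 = 162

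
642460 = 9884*65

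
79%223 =79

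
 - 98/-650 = 49/325 = 0.15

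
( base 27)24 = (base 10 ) 58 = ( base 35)1N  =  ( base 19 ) 31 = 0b111010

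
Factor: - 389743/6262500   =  -2^(-2)*3^( - 1 )*5^(-5 )*167^(-1)*389743^1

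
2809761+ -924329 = 1885432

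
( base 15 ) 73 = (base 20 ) 58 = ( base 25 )48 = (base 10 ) 108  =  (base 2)1101100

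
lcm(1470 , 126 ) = 4410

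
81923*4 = 327692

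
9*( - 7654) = -68886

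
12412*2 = 24824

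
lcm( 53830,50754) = 1776390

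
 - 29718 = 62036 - 91754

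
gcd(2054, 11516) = 2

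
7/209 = 7/209 = 0.03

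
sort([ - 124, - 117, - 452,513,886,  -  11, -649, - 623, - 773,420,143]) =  [ - 773 , - 649,-623,-452, - 124, - 117 , - 11,  143, 420 , 513, 886]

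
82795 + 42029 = 124824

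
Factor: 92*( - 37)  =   - 2^2 * 23^1*37^1 = - 3404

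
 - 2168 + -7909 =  - 10077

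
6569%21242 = 6569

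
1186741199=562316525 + 624424674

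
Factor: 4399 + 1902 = 6301 = 6301^1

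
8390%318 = 122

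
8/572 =2/143 = 0.01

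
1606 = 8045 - 6439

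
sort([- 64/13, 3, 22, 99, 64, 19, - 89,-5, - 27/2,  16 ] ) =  [  -  89, - 27/2,-5, - 64/13, 3,16, 19,22,64, 99]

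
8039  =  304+7735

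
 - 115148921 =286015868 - 401164789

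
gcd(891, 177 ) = 3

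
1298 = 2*649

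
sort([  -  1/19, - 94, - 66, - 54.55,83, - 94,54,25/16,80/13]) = [  -  94, - 94,  -  66, - 54.55, - 1/19, 25/16,80/13 , 54 , 83] 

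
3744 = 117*32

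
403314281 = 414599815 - 11285534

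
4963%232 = 91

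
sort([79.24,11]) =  [11,79.24]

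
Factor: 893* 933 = 833169 = 3^1 * 19^1*47^1 *311^1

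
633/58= 633/58  =  10.91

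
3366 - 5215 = -1849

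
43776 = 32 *1368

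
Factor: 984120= 2^3*3^1 * 5^1*59^1*139^1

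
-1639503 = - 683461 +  - 956042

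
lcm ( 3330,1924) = 86580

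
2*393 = 786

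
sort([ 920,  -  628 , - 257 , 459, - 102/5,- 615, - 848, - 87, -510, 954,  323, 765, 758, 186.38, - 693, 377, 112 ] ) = [- 848, - 693, - 628, - 615, - 510,  -  257,-87 , - 102/5, 112,  186.38, 323,377 , 459,758, 765, 920, 954 ] 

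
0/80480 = 0=0.00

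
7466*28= 209048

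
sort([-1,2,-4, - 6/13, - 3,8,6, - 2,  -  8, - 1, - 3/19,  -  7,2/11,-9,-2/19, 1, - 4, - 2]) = [-9, - 8,-7, - 4, - 4, - 3, - 2, - 2, - 1, - 1, - 6/13, - 3/19,-2/19,2/11,1, 2, 6,8]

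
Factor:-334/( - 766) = 167/383 = 167^1*383^( - 1)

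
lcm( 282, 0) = 0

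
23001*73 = 1679073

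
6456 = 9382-2926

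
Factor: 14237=23^1* 619^1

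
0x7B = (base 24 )53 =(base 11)102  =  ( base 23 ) 58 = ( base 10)123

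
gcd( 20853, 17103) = 3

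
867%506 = 361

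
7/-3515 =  - 1 + 3508/3515 = - 0.00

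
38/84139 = 38/84139  =  0.00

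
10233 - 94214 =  - 83981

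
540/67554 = 10/1251 = 0.01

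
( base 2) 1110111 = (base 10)119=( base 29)43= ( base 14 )87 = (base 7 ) 230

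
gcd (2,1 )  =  1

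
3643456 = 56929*64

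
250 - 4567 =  - 4317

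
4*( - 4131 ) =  - 16524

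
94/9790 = 47/4895 = 0.01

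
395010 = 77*5130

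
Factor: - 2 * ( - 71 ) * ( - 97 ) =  - 13774=- 2^1*71^1*97^1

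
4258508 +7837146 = 12095654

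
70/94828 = 35/47414 = 0.00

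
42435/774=4715/86  =  54.83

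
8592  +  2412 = 11004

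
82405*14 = 1153670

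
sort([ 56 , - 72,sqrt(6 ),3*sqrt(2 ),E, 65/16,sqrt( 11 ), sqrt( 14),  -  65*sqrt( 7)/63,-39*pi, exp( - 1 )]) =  [-39*pi , - 72, - 65*sqrt(7)/63,  exp ( - 1 ), sqrt(6 ),E,sqrt( 11 ),sqrt(14) , 65/16, 3*sqrt( 2),56]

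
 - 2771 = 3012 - 5783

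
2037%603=228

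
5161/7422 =5161/7422 =0.70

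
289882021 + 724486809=1014368830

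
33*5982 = 197406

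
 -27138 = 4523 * ( - 6) 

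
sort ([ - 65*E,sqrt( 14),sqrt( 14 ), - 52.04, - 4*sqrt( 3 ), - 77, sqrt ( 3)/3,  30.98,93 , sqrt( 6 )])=[ - 65*E, - 77,-52.04, - 4*sqrt( 3),sqrt( 3 ) /3,sqrt (6), sqrt(  14),sqrt( 14 ),30.98,93]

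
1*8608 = 8608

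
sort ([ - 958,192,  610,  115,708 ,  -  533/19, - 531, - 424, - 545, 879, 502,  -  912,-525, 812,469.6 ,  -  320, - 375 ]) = [ - 958, - 912, - 545, - 531, - 525, - 424, - 375,-320, - 533/19, 115, 192, 469.6, 502, 610,708, 812, 879]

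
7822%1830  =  502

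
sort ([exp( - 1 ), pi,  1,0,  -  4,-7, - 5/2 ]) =[ - 7, - 4, - 5/2, 0, exp(-1),1, pi]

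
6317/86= 73 + 39/86  =  73.45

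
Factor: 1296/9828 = 2^2*3^1*7^( - 1)*13^( - 1) = 12/91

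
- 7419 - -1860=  - 5559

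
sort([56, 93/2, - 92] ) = [ - 92, 93/2, 56 ]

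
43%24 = 19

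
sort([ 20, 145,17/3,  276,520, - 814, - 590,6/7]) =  [ - 814, - 590 , 6/7, 17/3, 20, 145,  276, 520 ]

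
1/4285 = 1/4285 = 0.00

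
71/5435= 71/5435=0.01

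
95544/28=3412 + 2/7 = 3412.29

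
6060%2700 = 660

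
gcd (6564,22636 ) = 4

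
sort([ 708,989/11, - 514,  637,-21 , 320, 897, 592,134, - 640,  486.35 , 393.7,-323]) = [ -640,-514, - 323, - 21 , 989/11,134, 320,393.7,486.35,592,637,708, 897]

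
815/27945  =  163/5589  =  0.03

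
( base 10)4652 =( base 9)6338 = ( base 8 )11054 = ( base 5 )122102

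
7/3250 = 7/3250 = 0.00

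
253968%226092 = 27876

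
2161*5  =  10805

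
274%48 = 34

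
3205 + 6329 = 9534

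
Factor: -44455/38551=-5^1*17^1*19^( - 1)*523^1*2029^( - 1)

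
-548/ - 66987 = 548/66987 = 0.01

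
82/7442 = 41/3721 = 0.01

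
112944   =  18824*6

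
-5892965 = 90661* ( - 65 )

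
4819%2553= 2266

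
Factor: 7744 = 2^6 * 11^2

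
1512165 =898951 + 613214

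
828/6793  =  828/6793 = 0.12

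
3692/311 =11 + 271/311 = 11.87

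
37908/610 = 62 + 44/305= 62.14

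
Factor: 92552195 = 5^1*29^1*103^1*6197^1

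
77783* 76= 5911508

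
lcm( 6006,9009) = 18018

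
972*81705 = 79417260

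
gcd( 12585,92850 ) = 15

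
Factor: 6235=5^1*29^1*43^1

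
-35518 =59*( - 602)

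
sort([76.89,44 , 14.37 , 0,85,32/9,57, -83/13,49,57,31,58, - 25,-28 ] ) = [ - 28, - 25, - 83/13,0,32/9,14.37 , 31,44, 49,57,57,  58, 76.89, 85 ] 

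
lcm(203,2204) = 15428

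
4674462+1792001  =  6466463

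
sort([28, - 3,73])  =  [ - 3,28,73 ]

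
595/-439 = -2 + 283/439 = - 1.36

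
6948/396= 193/11 = 17.55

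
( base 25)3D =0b1011000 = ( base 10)88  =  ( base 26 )3A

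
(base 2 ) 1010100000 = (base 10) 672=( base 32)l0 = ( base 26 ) PM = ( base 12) 480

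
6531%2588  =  1355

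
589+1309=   1898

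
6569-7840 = - 1271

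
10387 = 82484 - 72097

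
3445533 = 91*37863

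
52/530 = 26/265 = 0.10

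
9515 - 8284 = 1231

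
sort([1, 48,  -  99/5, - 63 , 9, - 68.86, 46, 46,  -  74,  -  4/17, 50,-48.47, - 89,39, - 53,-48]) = [ - 89, - 74,  -  68.86,  -  63,-53, - 48.47,  -  48,- 99/5, - 4/17, 1, 9, 39, 46,  46, 48, 50]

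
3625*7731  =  28024875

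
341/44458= 341/44458=0.01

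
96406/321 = 300 + 106/321= 300.33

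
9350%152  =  78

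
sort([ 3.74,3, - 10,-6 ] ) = [  -  10, - 6, 3,  3.74]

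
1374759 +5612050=6986809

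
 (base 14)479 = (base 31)sn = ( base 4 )31323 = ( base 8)1573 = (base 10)891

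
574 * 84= 48216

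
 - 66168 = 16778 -82946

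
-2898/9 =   -  322 = - 322.00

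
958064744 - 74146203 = 883918541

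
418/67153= 418/67153 = 0.01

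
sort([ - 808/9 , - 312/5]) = [ - 808/9, - 312/5]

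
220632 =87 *2536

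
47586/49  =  971  +  1/7 = 971.14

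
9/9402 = 3/3134 =0.00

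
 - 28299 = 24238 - 52537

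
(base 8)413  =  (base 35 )7m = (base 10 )267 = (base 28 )9F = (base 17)FC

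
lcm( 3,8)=24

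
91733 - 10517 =81216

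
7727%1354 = 957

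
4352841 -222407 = 4130434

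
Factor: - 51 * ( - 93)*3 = 14229 = 3^3 *17^1*31^1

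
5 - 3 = 2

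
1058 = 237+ 821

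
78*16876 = 1316328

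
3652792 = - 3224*(-1133) 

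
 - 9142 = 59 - 9201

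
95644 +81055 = 176699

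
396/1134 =22/63 =0.35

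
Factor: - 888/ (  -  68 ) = 222/17=2^1*3^1*17^ (-1) * 37^1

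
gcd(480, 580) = 20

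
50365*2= 100730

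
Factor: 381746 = 2^1*163^1 * 1171^1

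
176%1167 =176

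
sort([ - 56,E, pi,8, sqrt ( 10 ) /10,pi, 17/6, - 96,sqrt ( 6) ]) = [ - 96, - 56,sqrt ( 10 ) /10 , sqrt (6), E,17/6,pi,pi,8 ] 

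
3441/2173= 3441/2173=1.58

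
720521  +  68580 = 789101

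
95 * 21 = 1995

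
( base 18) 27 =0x2b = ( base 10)43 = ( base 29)1E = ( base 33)1a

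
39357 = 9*4373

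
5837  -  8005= - 2168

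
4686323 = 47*99709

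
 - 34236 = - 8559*4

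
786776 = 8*98347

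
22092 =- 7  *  ( - 3156 )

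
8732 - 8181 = 551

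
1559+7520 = 9079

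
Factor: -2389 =- 2389^1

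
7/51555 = 1/7365 = 0.00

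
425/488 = 425/488=0.87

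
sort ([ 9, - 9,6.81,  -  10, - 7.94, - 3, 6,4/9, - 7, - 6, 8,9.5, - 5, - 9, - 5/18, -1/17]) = [ - 10, - 9, - 9, - 7.94, - 7, - 6 ,  -  5, - 3, - 5/18 , - 1/17,4/9,6 , 6.81,8, 9,  9.5 ]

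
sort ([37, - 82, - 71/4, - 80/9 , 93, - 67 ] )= [ - 82,-67, - 71/4, - 80/9, 37,93]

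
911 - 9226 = -8315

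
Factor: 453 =3^1*151^1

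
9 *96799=871191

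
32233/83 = 388+29/83 = 388.35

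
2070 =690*3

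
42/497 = 6/71 = 0.08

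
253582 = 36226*7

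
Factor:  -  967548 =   -  2^2  *  3^1 * 80629^1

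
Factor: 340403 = 7^2 * 6947^1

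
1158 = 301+857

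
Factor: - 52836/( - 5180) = 3^1 * 5^( - 1)*17^1 = 51/5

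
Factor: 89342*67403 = 6021918826 = 2^1*7^1*11^1*31^1 * 131^1*9629^1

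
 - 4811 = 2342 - 7153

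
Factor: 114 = 2^1*3^1*19^1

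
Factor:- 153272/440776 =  - 7^1*23^1*463^(  -  1) =- 161/463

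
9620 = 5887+3733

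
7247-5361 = 1886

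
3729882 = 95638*39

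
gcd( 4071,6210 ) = 69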